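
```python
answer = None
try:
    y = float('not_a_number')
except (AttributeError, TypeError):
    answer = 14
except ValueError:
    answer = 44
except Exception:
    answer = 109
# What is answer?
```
44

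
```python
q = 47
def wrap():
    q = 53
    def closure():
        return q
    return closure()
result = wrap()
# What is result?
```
53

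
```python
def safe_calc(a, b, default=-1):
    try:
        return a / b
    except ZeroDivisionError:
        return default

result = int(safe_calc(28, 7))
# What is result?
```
4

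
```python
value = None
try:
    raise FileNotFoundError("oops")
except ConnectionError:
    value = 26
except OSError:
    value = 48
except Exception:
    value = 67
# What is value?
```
48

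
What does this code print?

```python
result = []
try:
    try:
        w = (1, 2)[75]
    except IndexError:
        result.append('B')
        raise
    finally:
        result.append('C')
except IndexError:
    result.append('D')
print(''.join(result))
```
BCD

finally runs before re-raised exception propagates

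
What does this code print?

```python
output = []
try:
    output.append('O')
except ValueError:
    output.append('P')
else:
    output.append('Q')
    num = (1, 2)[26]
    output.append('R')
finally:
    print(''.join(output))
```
OQ

Try succeeds, else appends 'Q', IndexError in else is uncaught, finally prints before exception propagates ('R' never appended)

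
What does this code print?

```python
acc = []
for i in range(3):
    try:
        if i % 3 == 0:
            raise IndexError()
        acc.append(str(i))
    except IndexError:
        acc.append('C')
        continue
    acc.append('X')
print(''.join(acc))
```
C1X2X

continue in except skips rest of loop body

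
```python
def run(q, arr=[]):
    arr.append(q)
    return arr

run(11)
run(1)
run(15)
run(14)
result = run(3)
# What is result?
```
[11, 1, 15, 14, 3]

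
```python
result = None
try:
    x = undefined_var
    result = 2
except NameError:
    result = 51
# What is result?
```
51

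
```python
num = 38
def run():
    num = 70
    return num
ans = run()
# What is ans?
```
70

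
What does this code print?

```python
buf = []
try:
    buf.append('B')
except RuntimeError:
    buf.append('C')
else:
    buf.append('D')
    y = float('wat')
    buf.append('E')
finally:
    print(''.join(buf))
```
BD

Try succeeds, else appends 'D', ValueError in else is uncaught, finally prints before exception propagates ('E' never appended)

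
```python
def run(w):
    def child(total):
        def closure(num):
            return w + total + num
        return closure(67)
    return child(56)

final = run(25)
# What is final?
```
148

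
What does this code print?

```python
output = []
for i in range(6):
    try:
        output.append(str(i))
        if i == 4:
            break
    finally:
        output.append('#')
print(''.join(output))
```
0#1#2#3#4#

finally runs even when breaking out of loop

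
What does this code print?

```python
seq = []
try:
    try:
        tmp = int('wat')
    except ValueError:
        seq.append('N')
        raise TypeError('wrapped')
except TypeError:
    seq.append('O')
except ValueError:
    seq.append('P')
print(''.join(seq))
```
NO

New TypeError raised, caught by outer TypeError handler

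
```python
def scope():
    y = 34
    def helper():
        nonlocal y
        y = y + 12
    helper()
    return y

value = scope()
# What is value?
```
46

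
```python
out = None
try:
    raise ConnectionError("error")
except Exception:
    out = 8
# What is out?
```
8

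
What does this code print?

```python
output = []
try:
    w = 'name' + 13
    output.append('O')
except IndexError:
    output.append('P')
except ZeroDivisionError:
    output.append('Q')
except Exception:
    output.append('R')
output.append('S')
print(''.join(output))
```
RS

TypeError not specifically caught, falls to Exception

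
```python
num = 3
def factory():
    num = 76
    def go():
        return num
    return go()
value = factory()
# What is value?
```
76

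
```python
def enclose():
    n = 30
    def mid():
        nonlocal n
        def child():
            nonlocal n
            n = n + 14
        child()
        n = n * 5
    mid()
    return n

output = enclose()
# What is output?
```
220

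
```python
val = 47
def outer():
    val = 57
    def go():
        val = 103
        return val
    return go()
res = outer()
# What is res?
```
103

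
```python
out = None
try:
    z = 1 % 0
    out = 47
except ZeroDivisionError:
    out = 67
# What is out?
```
67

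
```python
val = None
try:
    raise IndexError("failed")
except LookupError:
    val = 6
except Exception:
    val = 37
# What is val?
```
6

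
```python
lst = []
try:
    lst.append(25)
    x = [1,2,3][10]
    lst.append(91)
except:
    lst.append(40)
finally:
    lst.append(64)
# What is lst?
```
[25, 40, 64]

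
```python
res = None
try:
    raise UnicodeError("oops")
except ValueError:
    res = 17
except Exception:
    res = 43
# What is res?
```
17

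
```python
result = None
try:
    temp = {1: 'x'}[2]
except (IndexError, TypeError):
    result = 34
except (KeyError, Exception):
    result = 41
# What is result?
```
41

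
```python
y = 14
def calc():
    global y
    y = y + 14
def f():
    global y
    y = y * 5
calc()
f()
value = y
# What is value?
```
140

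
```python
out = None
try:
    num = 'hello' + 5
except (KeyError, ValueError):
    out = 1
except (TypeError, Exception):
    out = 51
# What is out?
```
51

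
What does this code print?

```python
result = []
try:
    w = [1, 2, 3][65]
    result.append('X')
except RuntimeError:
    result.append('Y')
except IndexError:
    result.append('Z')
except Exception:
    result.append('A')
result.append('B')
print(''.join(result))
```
ZB

IndexError matches before generic Exception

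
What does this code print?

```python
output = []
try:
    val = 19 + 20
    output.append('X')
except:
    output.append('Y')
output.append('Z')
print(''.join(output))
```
XZ

No exception, try block completes normally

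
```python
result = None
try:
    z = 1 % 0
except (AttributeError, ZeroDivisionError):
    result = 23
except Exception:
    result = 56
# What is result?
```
23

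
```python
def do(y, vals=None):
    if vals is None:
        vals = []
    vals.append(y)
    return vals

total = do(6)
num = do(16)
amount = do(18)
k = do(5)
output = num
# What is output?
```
[16]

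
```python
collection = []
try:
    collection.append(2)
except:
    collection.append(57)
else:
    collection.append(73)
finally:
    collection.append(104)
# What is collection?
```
[2, 73, 104]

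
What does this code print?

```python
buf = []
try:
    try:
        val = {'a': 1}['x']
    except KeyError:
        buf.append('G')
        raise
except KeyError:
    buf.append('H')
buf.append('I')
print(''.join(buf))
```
GHI

raise without argument re-raises current exception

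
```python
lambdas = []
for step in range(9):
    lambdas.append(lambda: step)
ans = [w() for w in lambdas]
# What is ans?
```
[8, 8, 8, 8, 8, 8, 8, 8, 8]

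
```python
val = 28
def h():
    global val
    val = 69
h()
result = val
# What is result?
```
69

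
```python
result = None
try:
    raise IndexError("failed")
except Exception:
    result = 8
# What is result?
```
8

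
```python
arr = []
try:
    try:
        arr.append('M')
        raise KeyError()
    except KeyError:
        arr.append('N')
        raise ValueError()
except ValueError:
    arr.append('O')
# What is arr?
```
['M', 'N', 'O']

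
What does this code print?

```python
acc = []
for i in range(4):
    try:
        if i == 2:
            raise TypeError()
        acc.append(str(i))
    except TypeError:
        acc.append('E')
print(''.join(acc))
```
01E3

Exception on i=2 caught, loop continues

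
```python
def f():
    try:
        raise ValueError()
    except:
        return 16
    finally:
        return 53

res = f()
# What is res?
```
53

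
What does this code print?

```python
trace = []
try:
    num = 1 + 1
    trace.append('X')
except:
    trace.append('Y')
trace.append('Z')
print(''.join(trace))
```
XZ

No exception, try block completes normally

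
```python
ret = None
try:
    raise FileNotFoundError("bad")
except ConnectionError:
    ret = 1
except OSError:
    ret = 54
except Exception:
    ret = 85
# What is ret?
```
54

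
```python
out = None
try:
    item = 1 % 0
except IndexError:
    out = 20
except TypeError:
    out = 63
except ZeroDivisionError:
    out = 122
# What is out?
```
122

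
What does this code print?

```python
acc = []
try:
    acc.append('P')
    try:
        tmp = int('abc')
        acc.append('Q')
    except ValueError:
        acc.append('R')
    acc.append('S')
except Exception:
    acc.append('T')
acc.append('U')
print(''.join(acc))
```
PRSU

Inner exception caught by inner handler, outer continues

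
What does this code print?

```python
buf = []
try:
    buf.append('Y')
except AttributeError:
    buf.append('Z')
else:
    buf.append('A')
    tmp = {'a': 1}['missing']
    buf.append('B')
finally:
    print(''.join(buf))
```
YA

Try succeeds, else appends 'A', KeyError in else is uncaught, finally prints before exception propagates ('B' never appended)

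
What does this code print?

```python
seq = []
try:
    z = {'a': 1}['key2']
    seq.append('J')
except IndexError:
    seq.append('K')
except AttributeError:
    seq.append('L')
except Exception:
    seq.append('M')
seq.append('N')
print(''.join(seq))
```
MN

KeyError not specifically caught, falls to Exception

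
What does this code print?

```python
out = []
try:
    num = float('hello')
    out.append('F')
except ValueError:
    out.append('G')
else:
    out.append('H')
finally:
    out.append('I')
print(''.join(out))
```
GI

Exception: except runs, else skipped, finally runs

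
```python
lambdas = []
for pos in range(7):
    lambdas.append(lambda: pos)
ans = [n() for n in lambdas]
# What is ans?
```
[6, 6, 6, 6, 6, 6, 6]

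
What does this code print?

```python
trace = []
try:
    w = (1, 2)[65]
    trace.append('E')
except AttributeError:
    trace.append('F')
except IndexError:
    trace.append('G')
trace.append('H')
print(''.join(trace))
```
GH

IndexError is caught by its specific handler, not AttributeError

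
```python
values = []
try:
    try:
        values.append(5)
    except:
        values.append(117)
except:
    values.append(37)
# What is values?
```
[5]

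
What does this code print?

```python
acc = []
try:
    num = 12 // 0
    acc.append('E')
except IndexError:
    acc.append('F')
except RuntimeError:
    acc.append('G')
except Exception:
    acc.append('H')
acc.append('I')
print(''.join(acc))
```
HI

ZeroDivisionError not specifically caught, falls to Exception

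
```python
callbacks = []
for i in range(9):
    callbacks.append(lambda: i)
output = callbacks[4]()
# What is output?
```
8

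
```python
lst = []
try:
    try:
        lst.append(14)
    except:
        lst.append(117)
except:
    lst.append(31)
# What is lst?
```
[14]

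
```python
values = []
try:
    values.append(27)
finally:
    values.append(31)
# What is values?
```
[27, 31]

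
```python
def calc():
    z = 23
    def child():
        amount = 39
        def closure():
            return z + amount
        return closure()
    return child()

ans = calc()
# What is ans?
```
62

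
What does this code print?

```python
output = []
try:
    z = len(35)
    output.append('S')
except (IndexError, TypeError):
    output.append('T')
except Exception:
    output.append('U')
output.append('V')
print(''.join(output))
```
TV

TypeError matches tuple containing it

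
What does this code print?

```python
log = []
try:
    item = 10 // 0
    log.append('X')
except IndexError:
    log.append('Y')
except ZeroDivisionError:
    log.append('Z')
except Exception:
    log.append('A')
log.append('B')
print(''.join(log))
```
ZB

ZeroDivisionError matches before generic Exception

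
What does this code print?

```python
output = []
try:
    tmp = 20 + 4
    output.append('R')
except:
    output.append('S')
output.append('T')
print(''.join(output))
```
RT

No exception, try block completes normally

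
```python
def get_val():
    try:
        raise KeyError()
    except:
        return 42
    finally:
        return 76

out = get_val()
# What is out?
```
76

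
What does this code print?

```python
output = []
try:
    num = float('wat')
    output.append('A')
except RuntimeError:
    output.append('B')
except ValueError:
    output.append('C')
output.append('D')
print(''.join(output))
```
CD

ValueError is caught by its specific handler, not RuntimeError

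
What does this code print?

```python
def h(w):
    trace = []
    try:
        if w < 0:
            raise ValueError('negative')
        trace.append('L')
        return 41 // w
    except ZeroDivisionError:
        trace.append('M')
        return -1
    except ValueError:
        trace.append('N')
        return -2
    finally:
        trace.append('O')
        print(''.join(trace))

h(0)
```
LMO

w=0 causes ZeroDivisionError, caught, finally prints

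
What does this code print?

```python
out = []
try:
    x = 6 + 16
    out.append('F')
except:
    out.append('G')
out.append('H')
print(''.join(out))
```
FH

No exception, try block completes normally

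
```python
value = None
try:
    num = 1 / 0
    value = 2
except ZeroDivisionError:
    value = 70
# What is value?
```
70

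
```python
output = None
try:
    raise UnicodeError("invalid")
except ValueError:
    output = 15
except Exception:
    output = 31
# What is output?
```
15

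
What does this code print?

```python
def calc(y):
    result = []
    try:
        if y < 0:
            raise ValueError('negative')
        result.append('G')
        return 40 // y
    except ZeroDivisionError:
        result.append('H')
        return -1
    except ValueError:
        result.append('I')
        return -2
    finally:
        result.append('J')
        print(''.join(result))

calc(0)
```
GHJ

y=0 causes ZeroDivisionError, caught, finally prints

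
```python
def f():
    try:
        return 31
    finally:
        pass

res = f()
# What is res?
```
31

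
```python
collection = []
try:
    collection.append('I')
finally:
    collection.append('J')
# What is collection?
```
['I', 'J']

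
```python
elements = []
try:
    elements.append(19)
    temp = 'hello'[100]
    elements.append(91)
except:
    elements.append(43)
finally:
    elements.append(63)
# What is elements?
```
[19, 43, 63]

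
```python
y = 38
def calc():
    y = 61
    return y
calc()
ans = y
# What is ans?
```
38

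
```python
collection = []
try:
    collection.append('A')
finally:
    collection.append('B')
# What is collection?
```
['A', 'B']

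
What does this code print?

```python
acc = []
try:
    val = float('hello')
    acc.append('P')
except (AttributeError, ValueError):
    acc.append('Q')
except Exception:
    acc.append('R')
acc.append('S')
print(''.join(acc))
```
QS

ValueError matches tuple containing it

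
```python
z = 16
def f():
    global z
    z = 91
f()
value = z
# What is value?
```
91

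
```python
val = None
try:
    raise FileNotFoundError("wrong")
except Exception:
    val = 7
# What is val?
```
7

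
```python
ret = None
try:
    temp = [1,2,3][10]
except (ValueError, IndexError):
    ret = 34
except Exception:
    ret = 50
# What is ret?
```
34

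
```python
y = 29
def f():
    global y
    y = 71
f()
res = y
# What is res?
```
71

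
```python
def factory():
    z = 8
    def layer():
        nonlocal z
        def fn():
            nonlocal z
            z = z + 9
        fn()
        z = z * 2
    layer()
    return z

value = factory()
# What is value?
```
34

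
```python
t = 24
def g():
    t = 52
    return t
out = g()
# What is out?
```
52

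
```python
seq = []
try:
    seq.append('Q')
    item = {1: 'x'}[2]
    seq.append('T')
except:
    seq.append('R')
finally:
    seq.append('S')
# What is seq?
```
['Q', 'R', 'S']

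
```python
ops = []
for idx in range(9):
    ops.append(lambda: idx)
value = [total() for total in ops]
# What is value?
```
[8, 8, 8, 8, 8, 8, 8, 8, 8]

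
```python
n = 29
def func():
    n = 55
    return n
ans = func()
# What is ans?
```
55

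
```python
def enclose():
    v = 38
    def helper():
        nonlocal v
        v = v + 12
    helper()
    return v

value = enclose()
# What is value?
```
50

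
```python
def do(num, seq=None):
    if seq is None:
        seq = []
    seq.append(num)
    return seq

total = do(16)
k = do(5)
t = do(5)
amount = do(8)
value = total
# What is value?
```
[16]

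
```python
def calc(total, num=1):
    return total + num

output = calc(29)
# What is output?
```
30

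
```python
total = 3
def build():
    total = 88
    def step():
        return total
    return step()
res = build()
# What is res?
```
88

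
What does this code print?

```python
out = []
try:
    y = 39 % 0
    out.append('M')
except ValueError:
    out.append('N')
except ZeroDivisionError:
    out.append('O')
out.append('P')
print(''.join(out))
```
OP

ZeroDivisionError is caught by its specific handler, not ValueError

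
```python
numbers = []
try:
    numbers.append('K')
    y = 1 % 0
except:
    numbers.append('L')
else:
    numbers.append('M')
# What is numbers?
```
['K', 'L']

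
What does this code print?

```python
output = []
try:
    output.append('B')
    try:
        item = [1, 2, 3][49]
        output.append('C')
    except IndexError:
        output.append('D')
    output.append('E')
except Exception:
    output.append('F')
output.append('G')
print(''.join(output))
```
BDEG

Inner exception caught by inner handler, outer continues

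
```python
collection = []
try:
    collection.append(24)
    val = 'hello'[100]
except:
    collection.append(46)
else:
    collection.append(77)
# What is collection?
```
[24, 46]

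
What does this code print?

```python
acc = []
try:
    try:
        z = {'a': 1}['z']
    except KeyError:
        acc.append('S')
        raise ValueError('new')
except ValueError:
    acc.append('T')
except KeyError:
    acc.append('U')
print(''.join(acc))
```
ST

New ValueError raised, caught by outer ValueError handler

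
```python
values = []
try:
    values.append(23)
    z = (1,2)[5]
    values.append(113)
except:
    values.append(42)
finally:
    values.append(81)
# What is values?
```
[23, 42, 81]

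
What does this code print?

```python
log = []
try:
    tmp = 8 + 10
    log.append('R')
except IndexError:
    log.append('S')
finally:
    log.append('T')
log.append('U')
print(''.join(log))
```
RTU

finally runs after normal execution too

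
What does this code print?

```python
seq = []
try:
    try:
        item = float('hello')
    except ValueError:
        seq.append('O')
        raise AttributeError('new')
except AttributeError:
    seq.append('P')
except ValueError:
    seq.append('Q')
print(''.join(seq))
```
OP

New AttributeError raised, caught by outer AttributeError handler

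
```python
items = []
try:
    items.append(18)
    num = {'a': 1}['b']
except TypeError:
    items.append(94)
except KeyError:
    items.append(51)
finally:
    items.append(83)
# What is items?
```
[18, 51, 83]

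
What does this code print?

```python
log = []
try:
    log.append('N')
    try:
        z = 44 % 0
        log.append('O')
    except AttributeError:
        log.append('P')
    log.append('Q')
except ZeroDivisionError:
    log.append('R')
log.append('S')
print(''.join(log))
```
NRS

Inner handler doesn't match, propagates to outer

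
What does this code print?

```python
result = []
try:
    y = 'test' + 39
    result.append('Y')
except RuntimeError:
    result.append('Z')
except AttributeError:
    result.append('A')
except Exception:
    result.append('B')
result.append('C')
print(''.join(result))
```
BC

TypeError not specifically caught, falls to Exception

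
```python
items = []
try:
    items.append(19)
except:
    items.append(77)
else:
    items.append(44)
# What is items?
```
[19, 44]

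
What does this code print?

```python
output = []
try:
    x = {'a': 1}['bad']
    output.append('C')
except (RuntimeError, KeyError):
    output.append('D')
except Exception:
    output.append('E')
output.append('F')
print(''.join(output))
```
DF

KeyError matches tuple containing it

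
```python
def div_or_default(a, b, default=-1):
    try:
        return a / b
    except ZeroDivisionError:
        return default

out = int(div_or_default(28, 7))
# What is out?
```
4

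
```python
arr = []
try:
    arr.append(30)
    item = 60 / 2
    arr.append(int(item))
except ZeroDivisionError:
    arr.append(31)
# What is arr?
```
[30, 30]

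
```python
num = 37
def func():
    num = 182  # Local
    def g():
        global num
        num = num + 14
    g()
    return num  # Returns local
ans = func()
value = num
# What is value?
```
51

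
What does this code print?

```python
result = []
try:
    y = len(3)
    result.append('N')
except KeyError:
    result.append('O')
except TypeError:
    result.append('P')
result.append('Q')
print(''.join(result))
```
PQ

TypeError is caught by its specific handler, not KeyError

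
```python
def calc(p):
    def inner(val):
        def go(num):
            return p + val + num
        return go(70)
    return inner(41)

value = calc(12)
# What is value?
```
123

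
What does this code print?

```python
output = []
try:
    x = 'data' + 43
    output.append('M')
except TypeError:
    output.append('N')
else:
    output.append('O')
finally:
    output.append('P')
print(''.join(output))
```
NP

Exception: except runs, else skipped, finally runs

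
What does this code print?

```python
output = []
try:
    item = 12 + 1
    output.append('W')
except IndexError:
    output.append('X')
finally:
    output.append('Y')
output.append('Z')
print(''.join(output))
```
WYZ

finally runs after normal execution too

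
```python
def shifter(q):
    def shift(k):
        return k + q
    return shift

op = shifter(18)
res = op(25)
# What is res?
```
43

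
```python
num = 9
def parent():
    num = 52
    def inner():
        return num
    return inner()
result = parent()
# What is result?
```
52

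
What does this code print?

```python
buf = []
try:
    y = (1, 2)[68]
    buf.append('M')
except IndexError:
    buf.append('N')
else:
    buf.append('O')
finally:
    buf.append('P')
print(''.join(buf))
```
NP

Exception: except runs, else skipped, finally runs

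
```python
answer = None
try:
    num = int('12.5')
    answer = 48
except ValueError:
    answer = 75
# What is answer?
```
75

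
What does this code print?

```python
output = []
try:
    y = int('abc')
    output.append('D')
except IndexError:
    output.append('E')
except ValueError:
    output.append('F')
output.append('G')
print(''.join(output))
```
FG

ValueError is caught by its specific handler, not IndexError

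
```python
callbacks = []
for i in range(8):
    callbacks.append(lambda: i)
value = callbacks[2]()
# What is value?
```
7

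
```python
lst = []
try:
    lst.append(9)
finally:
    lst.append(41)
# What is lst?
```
[9, 41]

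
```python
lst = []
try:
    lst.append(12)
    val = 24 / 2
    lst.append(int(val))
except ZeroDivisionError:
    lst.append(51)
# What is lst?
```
[12, 12]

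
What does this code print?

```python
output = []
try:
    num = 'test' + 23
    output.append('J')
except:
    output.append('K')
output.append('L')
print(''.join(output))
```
KL

Exception raised in try, caught by bare except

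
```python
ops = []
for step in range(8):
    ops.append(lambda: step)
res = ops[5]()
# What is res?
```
7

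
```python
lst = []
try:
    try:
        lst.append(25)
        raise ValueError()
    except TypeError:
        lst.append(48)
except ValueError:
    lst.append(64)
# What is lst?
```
[25, 64]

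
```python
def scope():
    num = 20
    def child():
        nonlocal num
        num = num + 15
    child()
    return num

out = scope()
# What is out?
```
35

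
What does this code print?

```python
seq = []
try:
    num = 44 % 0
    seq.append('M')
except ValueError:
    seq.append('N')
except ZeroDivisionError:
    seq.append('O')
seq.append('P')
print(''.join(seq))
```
OP

ZeroDivisionError is caught by its specific handler, not ValueError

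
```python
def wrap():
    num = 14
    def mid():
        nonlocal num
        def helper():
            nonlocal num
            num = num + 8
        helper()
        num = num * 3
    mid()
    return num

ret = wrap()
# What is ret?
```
66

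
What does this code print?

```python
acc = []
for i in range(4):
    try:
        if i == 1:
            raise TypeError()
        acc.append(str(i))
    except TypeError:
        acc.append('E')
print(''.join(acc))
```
0E23

Exception on i=1 caught, loop continues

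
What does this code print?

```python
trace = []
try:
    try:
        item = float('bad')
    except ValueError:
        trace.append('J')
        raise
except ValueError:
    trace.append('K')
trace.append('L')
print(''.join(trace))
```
JKL

raise without argument re-raises current exception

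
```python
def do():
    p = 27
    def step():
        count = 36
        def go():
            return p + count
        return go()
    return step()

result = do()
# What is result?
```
63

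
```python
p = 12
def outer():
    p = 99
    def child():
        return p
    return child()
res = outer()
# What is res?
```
99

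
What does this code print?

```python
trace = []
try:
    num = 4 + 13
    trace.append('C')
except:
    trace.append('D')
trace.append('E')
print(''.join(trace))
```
CE

No exception, try block completes normally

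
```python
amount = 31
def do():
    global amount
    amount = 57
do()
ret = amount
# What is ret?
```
57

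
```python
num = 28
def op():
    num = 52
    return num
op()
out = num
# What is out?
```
28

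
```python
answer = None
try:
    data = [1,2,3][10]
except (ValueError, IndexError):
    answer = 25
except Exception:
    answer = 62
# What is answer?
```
25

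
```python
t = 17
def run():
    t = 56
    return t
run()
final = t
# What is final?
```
17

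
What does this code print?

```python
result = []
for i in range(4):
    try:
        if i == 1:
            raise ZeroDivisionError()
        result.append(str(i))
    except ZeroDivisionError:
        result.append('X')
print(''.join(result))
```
0X23

Exception on i=1 caught, loop continues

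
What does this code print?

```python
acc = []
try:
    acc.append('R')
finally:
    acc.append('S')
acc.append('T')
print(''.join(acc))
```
RST

try/finally without except, no exception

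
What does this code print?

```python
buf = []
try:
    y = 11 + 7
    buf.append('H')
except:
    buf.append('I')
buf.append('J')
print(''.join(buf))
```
HJ

No exception, try block completes normally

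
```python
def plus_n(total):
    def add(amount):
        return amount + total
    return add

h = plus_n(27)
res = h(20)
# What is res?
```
47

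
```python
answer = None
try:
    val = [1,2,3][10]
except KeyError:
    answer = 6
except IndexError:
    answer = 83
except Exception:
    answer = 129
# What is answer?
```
83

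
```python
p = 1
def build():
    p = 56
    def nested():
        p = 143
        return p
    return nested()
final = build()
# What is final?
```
143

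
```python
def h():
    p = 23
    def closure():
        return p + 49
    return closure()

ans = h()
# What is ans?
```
72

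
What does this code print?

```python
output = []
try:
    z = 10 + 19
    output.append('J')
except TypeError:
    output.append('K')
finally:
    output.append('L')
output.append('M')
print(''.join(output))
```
JLM

finally runs after normal execution too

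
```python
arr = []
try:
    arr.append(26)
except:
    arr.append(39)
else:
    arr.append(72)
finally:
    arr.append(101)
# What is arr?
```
[26, 72, 101]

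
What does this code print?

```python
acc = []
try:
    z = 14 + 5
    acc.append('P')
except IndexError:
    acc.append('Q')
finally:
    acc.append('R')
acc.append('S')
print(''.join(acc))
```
PRS

finally runs after normal execution too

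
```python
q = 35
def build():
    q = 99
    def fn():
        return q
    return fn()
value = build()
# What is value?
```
99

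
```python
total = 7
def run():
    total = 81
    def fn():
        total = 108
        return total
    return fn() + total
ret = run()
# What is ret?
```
189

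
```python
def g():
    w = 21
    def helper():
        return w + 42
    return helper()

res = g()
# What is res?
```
63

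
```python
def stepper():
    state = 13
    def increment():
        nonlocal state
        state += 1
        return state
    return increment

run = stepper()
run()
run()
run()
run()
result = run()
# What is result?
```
18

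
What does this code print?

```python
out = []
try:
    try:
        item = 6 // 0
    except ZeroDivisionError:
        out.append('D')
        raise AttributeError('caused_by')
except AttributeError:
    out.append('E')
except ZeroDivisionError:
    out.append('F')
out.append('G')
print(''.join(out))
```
DEG

AttributeError raised and caught, original ZeroDivisionError not re-raised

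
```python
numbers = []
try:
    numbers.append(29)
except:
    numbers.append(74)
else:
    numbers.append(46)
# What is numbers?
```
[29, 46]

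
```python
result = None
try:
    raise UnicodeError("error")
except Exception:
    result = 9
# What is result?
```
9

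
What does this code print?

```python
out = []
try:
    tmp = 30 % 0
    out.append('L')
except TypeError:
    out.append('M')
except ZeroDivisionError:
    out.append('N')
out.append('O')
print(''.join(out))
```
NO

ZeroDivisionError is caught by its specific handler, not TypeError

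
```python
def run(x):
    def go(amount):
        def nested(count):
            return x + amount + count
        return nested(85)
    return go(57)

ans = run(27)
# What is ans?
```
169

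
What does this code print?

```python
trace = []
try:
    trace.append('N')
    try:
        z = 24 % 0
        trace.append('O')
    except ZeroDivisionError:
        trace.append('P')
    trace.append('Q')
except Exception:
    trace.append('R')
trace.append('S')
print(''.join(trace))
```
NPQS

Inner exception caught by inner handler, outer continues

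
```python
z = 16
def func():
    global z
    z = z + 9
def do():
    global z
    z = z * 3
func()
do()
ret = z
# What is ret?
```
75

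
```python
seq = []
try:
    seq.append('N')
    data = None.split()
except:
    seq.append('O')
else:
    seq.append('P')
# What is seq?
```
['N', 'O']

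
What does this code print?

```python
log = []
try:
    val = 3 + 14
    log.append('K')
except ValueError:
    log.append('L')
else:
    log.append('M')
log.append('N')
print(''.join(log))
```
KMN

else block runs when no exception occurs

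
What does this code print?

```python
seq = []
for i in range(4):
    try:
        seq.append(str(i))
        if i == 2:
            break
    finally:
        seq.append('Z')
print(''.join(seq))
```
0Z1Z2Z

finally runs even when breaking out of loop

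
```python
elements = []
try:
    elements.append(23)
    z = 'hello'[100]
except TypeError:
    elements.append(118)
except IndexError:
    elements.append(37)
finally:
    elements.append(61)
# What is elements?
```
[23, 37, 61]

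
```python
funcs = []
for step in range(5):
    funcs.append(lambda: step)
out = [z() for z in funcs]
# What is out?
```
[4, 4, 4, 4, 4]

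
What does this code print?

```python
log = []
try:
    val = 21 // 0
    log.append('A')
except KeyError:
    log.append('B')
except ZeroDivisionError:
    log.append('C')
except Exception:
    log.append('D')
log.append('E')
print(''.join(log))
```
CE

ZeroDivisionError matches before generic Exception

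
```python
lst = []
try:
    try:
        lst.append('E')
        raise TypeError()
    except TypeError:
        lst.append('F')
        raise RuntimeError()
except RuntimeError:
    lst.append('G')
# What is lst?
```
['E', 'F', 'G']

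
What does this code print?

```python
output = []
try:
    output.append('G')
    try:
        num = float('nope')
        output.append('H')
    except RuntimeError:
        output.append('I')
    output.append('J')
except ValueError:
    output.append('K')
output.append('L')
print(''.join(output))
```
GKL

Inner handler doesn't match, propagates to outer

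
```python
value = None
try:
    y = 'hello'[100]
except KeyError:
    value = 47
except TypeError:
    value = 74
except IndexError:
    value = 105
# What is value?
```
105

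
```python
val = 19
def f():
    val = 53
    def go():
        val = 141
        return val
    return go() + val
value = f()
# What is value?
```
194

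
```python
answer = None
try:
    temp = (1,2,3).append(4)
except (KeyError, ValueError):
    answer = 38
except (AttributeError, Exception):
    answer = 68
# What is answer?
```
68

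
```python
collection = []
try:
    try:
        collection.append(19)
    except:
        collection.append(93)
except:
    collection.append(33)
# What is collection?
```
[19]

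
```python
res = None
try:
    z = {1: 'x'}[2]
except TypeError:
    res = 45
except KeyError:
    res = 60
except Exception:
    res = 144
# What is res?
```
60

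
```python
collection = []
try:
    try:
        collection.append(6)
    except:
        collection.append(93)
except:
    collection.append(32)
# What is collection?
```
[6]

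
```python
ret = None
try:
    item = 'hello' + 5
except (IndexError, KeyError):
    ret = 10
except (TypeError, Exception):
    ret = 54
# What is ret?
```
54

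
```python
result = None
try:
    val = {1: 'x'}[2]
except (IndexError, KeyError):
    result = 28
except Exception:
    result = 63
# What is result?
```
28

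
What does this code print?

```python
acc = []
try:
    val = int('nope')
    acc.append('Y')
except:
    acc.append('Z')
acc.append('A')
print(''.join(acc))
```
ZA

Exception raised in try, caught by bare except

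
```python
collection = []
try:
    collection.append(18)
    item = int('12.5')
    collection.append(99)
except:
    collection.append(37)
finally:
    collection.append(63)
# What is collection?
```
[18, 37, 63]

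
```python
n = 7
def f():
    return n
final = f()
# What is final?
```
7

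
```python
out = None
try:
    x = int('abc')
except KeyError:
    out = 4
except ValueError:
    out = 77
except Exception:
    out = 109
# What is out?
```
77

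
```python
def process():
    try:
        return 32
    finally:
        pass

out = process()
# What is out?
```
32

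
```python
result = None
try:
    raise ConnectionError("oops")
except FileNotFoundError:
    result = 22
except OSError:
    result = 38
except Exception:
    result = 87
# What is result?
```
38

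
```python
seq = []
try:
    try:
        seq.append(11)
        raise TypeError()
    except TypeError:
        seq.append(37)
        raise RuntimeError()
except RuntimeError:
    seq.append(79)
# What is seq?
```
[11, 37, 79]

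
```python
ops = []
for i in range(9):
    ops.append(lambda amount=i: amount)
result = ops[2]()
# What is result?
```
2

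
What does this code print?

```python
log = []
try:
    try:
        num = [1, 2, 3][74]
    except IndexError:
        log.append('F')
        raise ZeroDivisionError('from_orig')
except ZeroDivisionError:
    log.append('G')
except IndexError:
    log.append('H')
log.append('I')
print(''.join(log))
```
FGI

ZeroDivisionError raised and caught, original IndexError not re-raised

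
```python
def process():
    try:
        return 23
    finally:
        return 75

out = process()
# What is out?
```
75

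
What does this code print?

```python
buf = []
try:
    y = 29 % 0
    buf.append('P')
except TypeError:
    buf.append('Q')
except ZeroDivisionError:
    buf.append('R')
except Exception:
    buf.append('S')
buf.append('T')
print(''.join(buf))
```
RT

ZeroDivisionError matches before generic Exception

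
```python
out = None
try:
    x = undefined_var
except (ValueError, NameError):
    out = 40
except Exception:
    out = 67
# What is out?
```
40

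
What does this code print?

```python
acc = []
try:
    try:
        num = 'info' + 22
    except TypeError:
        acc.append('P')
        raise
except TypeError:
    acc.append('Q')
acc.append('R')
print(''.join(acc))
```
PQR

raise without argument re-raises current exception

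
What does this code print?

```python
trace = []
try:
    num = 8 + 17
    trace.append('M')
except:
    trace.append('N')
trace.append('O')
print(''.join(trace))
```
MO

No exception, try block completes normally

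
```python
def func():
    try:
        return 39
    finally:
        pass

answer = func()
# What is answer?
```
39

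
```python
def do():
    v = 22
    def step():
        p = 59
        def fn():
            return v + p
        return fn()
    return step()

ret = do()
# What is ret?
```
81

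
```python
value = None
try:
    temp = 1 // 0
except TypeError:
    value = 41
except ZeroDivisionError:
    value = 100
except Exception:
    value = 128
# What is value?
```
100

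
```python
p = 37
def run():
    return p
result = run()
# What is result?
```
37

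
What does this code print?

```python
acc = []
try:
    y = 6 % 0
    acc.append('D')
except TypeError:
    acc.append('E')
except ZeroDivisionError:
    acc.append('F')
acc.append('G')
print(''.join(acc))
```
FG

ZeroDivisionError is caught by its specific handler, not TypeError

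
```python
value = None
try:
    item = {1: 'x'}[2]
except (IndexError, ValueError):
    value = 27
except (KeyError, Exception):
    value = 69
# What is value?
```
69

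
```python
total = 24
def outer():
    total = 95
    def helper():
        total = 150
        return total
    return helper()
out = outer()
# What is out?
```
150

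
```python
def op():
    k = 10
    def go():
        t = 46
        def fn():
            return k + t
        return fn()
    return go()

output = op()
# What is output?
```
56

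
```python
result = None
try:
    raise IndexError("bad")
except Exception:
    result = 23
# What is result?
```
23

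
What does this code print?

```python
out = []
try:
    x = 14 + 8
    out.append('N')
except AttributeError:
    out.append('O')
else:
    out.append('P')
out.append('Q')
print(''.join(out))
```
NPQ

else block runs when no exception occurs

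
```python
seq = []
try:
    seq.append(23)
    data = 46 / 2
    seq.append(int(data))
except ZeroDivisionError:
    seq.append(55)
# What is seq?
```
[23, 23]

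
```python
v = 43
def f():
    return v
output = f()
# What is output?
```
43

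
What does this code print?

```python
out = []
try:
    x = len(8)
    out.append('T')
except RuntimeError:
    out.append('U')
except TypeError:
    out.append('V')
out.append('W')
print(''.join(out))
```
VW

TypeError is caught by its specific handler, not RuntimeError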